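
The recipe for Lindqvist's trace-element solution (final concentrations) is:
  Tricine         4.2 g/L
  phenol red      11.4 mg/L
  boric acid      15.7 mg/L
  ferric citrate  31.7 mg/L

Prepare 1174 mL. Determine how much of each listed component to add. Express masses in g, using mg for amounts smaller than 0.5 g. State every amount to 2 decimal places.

Tricine 4.93 g; phenol red 13.38 mg; boric acid 18.43 mg; ferric citrate 37.22 mg

Scale factor relative to 1 L: 1.174.
Tricine: 4.2 g/L × 1.174 L = 4.93 g
phenol red: 11.4 mg/L × 1.174 L = 13.38 mg
boric acid: 15.7 mg/L × 1.174 L = 18.43 mg
ferric citrate: 31.7 mg/L × 1.174 L = 37.22 mg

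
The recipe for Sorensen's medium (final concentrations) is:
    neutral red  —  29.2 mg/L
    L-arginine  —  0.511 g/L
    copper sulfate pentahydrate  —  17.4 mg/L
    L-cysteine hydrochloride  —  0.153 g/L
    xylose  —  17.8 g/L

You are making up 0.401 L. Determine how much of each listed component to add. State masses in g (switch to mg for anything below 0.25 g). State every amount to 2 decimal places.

Scale factor relative to 1 L: 0.401.
neutral red: 29.2 mg/L × 0.401 L = 11.71 mg
L-arginine: 0.511 g/L × 0.401 L = 0.204911 g = 204.91 mg
copper sulfate pentahydrate: 17.4 mg/L × 0.401 L = 6.98 mg
L-cysteine hydrochloride: 0.153 g/L × 0.401 L = 0.061353 g = 61.35 mg
xylose: 17.8 g/L × 0.401 L = 7.14 g

neutral red 11.71 mg; L-arginine 204.91 mg; copper sulfate pentahydrate 6.98 mg; L-cysteine hydrochloride 61.35 mg; xylose 7.14 g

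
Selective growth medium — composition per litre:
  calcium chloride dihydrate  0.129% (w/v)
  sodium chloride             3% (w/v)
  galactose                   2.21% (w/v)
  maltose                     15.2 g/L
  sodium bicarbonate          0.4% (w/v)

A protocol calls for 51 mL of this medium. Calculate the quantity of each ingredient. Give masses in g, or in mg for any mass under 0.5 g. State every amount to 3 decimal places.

Scale factor relative to 1 L: 0.051.
calcium chloride dihydrate: 0.129% w/v = 1.29 g/L → 1.29 × 0.051 L = 0.06579 g = 65.790 mg
sodium chloride: 3% w/v = 30 g/L → 30 × 0.051 L = 1.530 g
galactose: 2.21 g per 100 mL × 51 mL ÷ 100 = 1.127 g
maltose: 15.2 g/L × 0.051 L = 0.775 g
sodium bicarbonate: 0.4% w/v = 4 g/L → 4 × 0.051 L = 0.204 g = 204.000 mg

calcium chloride dihydrate 65.790 mg; sodium chloride 1.530 g; galactose 1.127 g; maltose 0.775 g; sodium bicarbonate 204.000 mg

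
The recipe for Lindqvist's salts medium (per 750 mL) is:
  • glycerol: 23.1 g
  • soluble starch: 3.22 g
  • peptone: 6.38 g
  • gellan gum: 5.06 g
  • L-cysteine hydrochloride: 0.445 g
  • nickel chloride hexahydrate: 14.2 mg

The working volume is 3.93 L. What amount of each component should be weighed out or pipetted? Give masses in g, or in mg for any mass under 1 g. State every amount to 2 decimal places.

Ratio of target to recipe volume: 3930 / 750 = 5.24.
glycerol: 23.1 g × (3930 mL / 750 mL) = 121.04 g
soluble starch: 3.22 g × (3930 mL / 750 mL) = 16.87 g
peptone: 6.38 g × (3930 mL / 750 mL) = 33.43 g
gellan gum: 5.06 g × (3930 mL / 750 mL) = 26.51 g
L-cysteine hydrochloride: 0.445 g × (3930 mL / 750 mL) = 2.33 g
nickel chloride hexahydrate: 14.2 mg × (3930 mL / 750 mL) = 74.41 mg

glycerol 121.04 g; soluble starch 16.87 g; peptone 33.43 g; gellan gum 26.51 g; L-cysteine hydrochloride 2.33 g; nickel chloride hexahydrate 74.41 mg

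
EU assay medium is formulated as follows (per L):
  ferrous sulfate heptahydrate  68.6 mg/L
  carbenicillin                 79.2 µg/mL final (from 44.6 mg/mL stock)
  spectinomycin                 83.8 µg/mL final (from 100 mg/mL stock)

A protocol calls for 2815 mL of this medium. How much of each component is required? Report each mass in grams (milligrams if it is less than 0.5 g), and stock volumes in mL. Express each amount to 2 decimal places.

ferrous sulfate heptahydrate 193.11 mg; carbenicillin 5.00 mL; spectinomycin 2.36 mL

Working volume: 2815 mL = 2.815 L.
ferrous sulfate heptahydrate: 68.6 mg/L × 2.815 L = 193.11 mg
carbenicillin: C1V1 = C2V2 → 79.2 µg/mL × 2815 mL ÷ 44600 µg/mL = 5.00 mL
spectinomycin: C1V1 = C2V2 → 83.8 µg/mL × 2815 mL ÷ 100000 µg/mL = 2.36 mL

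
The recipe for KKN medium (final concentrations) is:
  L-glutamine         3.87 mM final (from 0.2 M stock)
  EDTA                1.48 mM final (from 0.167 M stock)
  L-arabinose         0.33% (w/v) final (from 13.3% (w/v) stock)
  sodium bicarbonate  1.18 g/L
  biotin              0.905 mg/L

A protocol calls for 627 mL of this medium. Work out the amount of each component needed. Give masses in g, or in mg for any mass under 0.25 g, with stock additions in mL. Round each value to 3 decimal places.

Target volume = 627 mL = 0.627 L.
L-glutamine: dilute stock: 3.87 mM × 627 mL ÷ 200 mM = 12.132 mL
EDTA: C1V1 = C2V2 → 1.48 mM × 627 mL ÷ 167 mM = 5.557 mL
L-arabinose: dilute stock: 0.33% ÷ 13.3% × 627 mL = 15.557 mL
sodium bicarbonate: 1.18 g/L × 0.627 L = 0.740 g
biotin: 0.905 mg/L × 0.627 L = 0.567 mg

L-glutamine 12.132 mL; EDTA 5.557 mL; L-arabinose 15.557 mL; sodium bicarbonate 0.740 g; biotin 0.567 mg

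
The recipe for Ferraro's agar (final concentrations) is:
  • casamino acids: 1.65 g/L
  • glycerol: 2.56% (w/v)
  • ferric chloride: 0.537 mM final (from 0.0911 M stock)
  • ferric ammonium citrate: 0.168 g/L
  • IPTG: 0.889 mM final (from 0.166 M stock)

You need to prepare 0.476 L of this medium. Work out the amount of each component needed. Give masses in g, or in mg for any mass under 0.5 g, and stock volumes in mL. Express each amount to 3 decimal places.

Scale factor relative to 1 L: 0.476.
casamino acids: 1.65 g/L × 0.476 L = 0.785 g
glycerol: 2.56% w/v = 25.6 g/L → 25.6 × 0.476 L = 12.186 g
ferric chloride: V = C2·V2/C1 = 0.537 mM × 476 mL ÷ 91.1 mM = 2.806 mL
ferric ammonium citrate: 0.168 g/L × 0.476 L = 0.079968 g = 79.968 mg
IPTG: C1V1 = C2V2 → 0.889 mM × 476 mL ÷ 166 mM = 2.549 mL

casamino acids 0.785 g; glycerol 12.186 g; ferric chloride 2.806 mL; ferric ammonium citrate 79.968 mg; IPTG 2.549 mL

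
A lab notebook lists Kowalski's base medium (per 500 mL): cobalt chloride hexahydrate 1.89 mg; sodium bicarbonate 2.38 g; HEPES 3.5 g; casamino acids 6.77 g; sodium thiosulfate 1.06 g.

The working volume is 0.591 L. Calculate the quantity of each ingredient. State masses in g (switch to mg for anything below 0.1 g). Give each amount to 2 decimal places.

Scale factor = 591 mL / 500 mL = 1.182.
cobalt chloride hexahydrate: 1.89 mg × (591 mL / 500 mL) = 2.23 mg
sodium bicarbonate: 2.38 g × (591 mL / 500 mL) = 2.81 g
HEPES: 3.5 g × (591 mL / 500 mL) = 4.14 g
casamino acids: 6.77 g × (591 mL / 500 mL) = 8.00 g
sodium thiosulfate: 1.06 g × (591 mL / 500 mL) = 1.25 g

cobalt chloride hexahydrate 2.23 mg; sodium bicarbonate 2.81 g; HEPES 4.14 g; casamino acids 8.00 g; sodium thiosulfate 1.25 g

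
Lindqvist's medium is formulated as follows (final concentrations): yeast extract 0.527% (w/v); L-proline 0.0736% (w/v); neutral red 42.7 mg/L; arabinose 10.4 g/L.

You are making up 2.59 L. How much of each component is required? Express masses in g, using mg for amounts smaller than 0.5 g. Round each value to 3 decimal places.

yeast extract 13.649 g; L-proline 1.906 g; neutral red 110.593 mg; arabinose 26.936 g

Working volume: 2.59 L.
yeast extract: 0.527% w/v = 5.27 g/L → 5.27 × 2.59 L = 13.649 g
L-proline: 0.0736 g per 100 mL × 2590 mL ÷ 100 = 1.906 g
neutral red: 42.7 mg/L × 2.59 L = 110.593 mg
arabinose: 10.4 g/L × 2.59 L = 26.936 g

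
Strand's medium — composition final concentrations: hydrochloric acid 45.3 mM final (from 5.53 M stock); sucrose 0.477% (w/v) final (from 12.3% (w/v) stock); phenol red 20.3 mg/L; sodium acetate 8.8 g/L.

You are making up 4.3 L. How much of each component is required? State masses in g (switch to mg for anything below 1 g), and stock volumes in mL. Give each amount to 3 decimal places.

Scale factor relative to 1 L: 4.3.
hydrochloric acid: V = C2·V2/C1 = 45.3 mM × 4300 mL ÷ 5530 mM = 35.224 mL
sucrose: C1V1 = C2V2 → 0.477% ÷ 12.3% × 4300 mL = 166.756 mL
phenol red: 20.3 mg/L × 4.3 L = 87.290 mg
sodium acetate: 8.8 g/L × 4.3 L = 37.840 g

hydrochloric acid 35.224 mL; sucrose 166.756 mL; phenol red 87.290 mg; sodium acetate 37.840 g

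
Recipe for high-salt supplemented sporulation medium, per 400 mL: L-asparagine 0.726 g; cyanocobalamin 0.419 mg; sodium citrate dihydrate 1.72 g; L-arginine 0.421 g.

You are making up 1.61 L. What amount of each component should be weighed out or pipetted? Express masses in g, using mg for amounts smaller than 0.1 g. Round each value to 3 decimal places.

L-asparagine 2.922 g; cyanocobalamin 1.686 mg; sodium citrate dihydrate 6.923 g; L-arginine 1.695 g

Ratio of target to recipe volume: 1610 / 400 = 4.025.
L-asparagine: 0.726 g × (1610 mL / 400 mL) = 2.922 g
cyanocobalamin: 0.419 mg × (1610 mL / 400 mL) = 1.686 mg
sodium citrate dihydrate: 1.72 g × (1610 mL / 400 mL) = 6.923 g
L-arginine: 0.421 g × (1610 mL / 400 mL) = 1.695 g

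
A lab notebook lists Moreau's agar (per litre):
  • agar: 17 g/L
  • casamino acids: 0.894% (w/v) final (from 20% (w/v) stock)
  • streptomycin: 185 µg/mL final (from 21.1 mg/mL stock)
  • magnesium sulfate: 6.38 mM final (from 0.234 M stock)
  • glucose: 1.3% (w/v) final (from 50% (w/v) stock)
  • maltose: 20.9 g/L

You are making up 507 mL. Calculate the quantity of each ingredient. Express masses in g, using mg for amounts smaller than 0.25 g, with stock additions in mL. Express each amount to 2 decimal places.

agar 8.62 g; casamino acids 22.66 mL; streptomycin 4.45 mL; magnesium sulfate 13.82 mL; glucose 13.18 mL; maltose 10.60 g

Scale factor relative to 1 L: 0.507.
agar: 17 g/L × 0.507 L = 8.62 g
casamino acids: V = C2·V2/C1 = 0.894% ÷ 20% × 507 mL = 22.66 mL
streptomycin: C1V1 = C2V2 → 185 µg/mL × 507 mL ÷ 21100 µg/mL = 4.45 mL
magnesium sulfate: C1V1 = C2V2 → 6.38 mM × 507 mL ÷ 234 mM = 13.82 mL
glucose: V = C2·V2/C1 = 1.3% ÷ 50% × 507 mL = 13.18 mL
maltose: 20.9 g/L × 0.507 L = 10.60 g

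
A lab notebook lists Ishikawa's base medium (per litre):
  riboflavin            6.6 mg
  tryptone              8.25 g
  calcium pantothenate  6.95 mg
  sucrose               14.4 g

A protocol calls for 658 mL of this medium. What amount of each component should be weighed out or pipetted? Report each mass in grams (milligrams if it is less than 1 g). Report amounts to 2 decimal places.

riboflavin 4.34 mg; tryptone 5.43 g; calcium pantothenate 4.57 mg; sucrose 9.48 g

Scale factor = 658 mL / 1000 mL = 0.658.
riboflavin: 6.6 mg × (658 mL / 1000 mL) = 4.34 mg
tryptone: 8.25 g × (658 mL / 1000 mL) = 5.43 g
calcium pantothenate: 6.95 mg × (658 mL / 1000 mL) = 4.57 mg
sucrose: 14.4 g × (658 mL / 1000 mL) = 9.48 g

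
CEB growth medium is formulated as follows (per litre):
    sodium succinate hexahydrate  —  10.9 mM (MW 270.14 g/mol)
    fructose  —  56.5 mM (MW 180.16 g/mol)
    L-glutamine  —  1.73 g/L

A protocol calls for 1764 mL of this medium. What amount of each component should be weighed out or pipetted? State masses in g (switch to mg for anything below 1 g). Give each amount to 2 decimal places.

Target volume = 1764 mL = 1.764 L.
sodium succinate hexahydrate: 10.9 mmol/L × 270.14 g/mol × 1.764 L ÷ 1000 = 5.19 g
fructose: 56.5 mmol/L × 180.16 g/mol × 1.764 L ÷ 1000 = 17.96 g
L-glutamine: 1.73 g/L × 1.764 L = 3.05 g

sodium succinate hexahydrate 5.19 g; fructose 17.96 g; L-glutamine 3.05 g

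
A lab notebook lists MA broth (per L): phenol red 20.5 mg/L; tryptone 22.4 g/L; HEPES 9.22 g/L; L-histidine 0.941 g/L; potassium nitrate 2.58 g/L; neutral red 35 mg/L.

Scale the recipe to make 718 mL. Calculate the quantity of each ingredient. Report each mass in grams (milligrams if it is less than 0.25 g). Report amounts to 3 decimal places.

phenol red 14.719 mg; tryptone 16.083 g; HEPES 6.620 g; L-histidine 0.676 g; potassium nitrate 1.852 g; neutral red 25.130 mg

Working volume: 718 mL = 0.718 L.
phenol red: 20.5 mg/L × 0.718 L = 14.719 mg
tryptone: 22.4 g/L × 0.718 L = 16.083 g
HEPES: 9.22 g/L × 0.718 L = 6.620 g
L-histidine: 0.941 g/L × 0.718 L = 0.676 g
potassium nitrate: 2.58 g/L × 0.718 L = 1.852 g
neutral red: 35 mg/L × 0.718 L = 25.130 mg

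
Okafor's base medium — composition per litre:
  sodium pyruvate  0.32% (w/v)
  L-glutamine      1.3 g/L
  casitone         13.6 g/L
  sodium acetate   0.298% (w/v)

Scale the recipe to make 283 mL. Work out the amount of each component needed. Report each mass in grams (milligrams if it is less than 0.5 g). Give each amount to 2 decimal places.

Scale factor relative to 1 L: 0.283.
sodium pyruvate: 0.32 g per 100 mL × 283 mL ÷ 100 = 0.91 g
L-glutamine: 1.3 g/L × 0.283 L = 0.3679 g = 367.90 mg
casitone: 13.6 g/L × 0.283 L = 3.85 g
sodium acetate: 0.298% w/v = 2.98 g/L → 2.98 × 0.283 L = 0.84 g

sodium pyruvate 0.91 g; L-glutamine 367.90 mg; casitone 3.85 g; sodium acetate 0.84 g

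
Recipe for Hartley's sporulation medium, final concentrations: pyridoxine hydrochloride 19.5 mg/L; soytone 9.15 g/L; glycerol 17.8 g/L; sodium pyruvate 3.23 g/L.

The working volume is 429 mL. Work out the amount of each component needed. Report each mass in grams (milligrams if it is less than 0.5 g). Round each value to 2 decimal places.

Target volume = 429 mL = 0.429 L.
pyridoxine hydrochloride: 19.5 mg/L × 0.429 L = 8.37 mg
soytone: 9.15 g/L × 0.429 L = 3.93 g
glycerol: 17.8 g/L × 0.429 L = 7.64 g
sodium pyruvate: 3.23 g/L × 0.429 L = 1.39 g

pyridoxine hydrochloride 8.37 mg; soytone 3.93 g; glycerol 7.64 g; sodium pyruvate 1.39 g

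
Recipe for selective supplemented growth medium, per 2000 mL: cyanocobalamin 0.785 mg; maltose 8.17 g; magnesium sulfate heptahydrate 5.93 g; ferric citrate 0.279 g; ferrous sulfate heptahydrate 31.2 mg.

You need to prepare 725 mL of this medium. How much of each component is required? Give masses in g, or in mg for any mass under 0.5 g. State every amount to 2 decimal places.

Ratio of target to recipe volume: 725 / 2000 = 0.3625.
cyanocobalamin: 0.785 mg × (725 mL / 2000 mL) = 0.28 mg
maltose: 8.17 g × (725 mL / 2000 mL) = 2.96 g
magnesium sulfate heptahydrate: 5.93 g × (725 mL / 2000 mL) = 2.15 g
ferric citrate: 0.279 g × (725 mL / 2000 mL) = 0.101138 g = 101.14 mg
ferrous sulfate heptahydrate: 31.2 mg × (725 mL / 2000 mL) = 11.31 mg

cyanocobalamin 0.28 mg; maltose 2.96 g; magnesium sulfate heptahydrate 2.15 g; ferric citrate 101.14 mg; ferrous sulfate heptahydrate 11.31 mg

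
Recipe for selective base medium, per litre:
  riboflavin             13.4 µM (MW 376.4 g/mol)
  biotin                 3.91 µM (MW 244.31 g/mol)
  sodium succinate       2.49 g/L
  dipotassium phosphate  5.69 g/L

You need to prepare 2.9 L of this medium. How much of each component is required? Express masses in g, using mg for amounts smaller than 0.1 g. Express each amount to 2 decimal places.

Scale factor relative to 1 L: 2.9.
riboflavin: 13.4 µmol/L × 376.4 g/mol × 2.9 L ÷ 1000 = 14.63 mg
biotin: 3.91 µmol/L × 244.31 g/mol × 2.9 L ÷ 1000 = 2.77 mg
sodium succinate: 2.49 g/L × 2.9 L = 7.22 g
dipotassium phosphate: 5.69 g/L × 2.9 L = 16.50 g

riboflavin 14.63 mg; biotin 2.77 mg; sodium succinate 7.22 g; dipotassium phosphate 16.50 g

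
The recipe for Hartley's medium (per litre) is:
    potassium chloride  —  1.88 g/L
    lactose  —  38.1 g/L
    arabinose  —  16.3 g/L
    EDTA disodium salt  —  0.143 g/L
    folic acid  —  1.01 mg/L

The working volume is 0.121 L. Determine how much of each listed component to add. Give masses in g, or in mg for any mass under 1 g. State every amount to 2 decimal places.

Scale factor relative to 1 L: 0.121.
potassium chloride: 1.88 g/L × 0.121 L = 0.22748 g = 227.48 mg
lactose: 38.1 g/L × 0.121 L = 4.61 g
arabinose: 16.3 g/L × 0.121 L = 1.97 g
EDTA disodium salt: 0.143 g/L × 0.121 L = 0.017303 g = 17.30 mg
folic acid: 1.01 mg/L × 0.121 L = 0.12 mg

potassium chloride 227.48 mg; lactose 4.61 g; arabinose 1.97 g; EDTA disodium salt 17.30 mg; folic acid 0.12 mg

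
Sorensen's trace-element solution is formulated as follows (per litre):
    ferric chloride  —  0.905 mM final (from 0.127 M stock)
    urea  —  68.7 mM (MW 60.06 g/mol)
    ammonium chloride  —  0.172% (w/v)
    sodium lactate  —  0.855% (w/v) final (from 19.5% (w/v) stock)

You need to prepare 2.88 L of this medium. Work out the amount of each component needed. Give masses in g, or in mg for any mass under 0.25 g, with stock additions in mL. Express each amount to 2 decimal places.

ferric chloride 20.52 mL; urea 11.88 g; ammonium chloride 4.95 g; sodium lactate 126.28 mL

Working volume: 2.88 L.
ferric chloride: C1V1 = C2V2 → 0.905 mM × 2880 mL ÷ 127 mM = 20.52 mL
urea: 68.7 mmol/L × 60.06 g/mol × 2.88 L ÷ 1000 = 11.88 g
ammonium chloride: 0.172% w/v = 1.72 g/L → 1.72 × 2.88 L = 4.95 g
sodium lactate: V = C2·V2/C1 = 0.855% ÷ 19.5% × 2880 mL = 126.28 mL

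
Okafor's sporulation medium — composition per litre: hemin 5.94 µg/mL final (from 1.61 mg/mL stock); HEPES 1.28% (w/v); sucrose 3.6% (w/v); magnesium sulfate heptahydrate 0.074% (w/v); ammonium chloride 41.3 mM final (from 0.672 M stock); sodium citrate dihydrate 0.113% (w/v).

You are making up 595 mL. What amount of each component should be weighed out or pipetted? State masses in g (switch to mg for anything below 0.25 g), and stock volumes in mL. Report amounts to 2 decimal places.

hemin 2.20 mL; HEPES 7.62 g; sucrose 21.42 g; magnesium sulfate heptahydrate 0.44 g; ammonium chloride 36.57 mL; sodium citrate dihydrate 0.67 g

Scale factor relative to 1 L: 0.595.
hemin: C1V1 = C2V2 → 5.94 µg/mL × 595 mL ÷ 1610 µg/mL = 2.20 mL
HEPES: 1.28 g per 100 mL × 595 mL ÷ 100 = 7.62 g
sucrose: 3.6% w/v = 36 g/L → 36 × 0.595 L = 21.42 g
magnesium sulfate heptahydrate: 0.074 g per 100 mL × 595 mL ÷ 100 = 0.44 g
ammonium chloride: dilute stock: 41.3 mM × 595 mL ÷ 672 mM = 36.57 mL
sodium citrate dihydrate: 0.113 g per 100 mL × 595 mL ÷ 100 = 0.67 g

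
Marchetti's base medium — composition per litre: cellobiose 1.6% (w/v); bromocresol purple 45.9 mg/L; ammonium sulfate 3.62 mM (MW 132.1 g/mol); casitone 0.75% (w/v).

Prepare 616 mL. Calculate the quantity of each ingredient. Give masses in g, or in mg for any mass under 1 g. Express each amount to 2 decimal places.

cellobiose 9.86 g; bromocresol purple 28.27 mg; ammonium sulfate 294.57 mg; casitone 4.62 g

Target volume = 616 mL = 0.616 L.
cellobiose: 1.6% w/v = 16 g/L → 16 × 0.616 L = 9.86 g
bromocresol purple: 45.9 mg/L × 0.616 L = 28.27 mg
ammonium sulfate: 3.62 mmol/L × 132.1 mg/mmol × 0.616 L = 294.57 mg
casitone: 0.75 g per 100 mL × 616 mL ÷ 100 = 4.62 g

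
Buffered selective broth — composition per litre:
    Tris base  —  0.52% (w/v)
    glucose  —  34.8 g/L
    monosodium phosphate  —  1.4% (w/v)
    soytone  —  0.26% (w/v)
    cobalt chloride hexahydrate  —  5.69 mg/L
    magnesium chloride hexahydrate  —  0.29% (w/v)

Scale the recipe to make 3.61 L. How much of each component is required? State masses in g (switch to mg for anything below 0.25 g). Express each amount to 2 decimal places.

Tris base 18.77 g; glucose 125.63 g; monosodium phosphate 50.54 g; soytone 9.39 g; cobalt chloride hexahydrate 20.54 mg; magnesium chloride hexahydrate 10.47 g

Working volume: 3.61 L.
Tris base: 0.52 g per 100 mL × 3610 mL ÷ 100 = 18.77 g
glucose: 34.8 g/L × 3.61 L = 125.63 g
monosodium phosphate: 1.4% w/v = 14 g/L → 14 × 3.61 L = 50.54 g
soytone: 0.26 g per 100 mL × 3610 mL ÷ 100 = 9.39 g
cobalt chloride hexahydrate: 5.69 mg/L × 3.61 L = 20.54 mg
magnesium chloride hexahydrate: 0.29% w/v = 2.9 g/L → 2.9 × 3.61 L = 10.47 g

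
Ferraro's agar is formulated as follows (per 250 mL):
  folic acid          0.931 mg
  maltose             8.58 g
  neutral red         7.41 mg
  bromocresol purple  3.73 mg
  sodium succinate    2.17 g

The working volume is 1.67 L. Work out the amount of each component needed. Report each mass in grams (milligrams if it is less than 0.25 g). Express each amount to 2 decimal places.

folic acid 6.22 mg; maltose 57.31 g; neutral red 49.50 mg; bromocresol purple 24.92 mg; sodium succinate 14.50 g

Ratio of target to recipe volume: 1670 / 250 = 6.68.
folic acid: 0.931 mg × (1670 mL / 250 mL) = 6.22 mg
maltose: 8.58 g × (1670 mL / 250 mL) = 57.31 g
neutral red: 7.41 mg × (1670 mL / 250 mL) = 49.50 mg
bromocresol purple: 3.73 mg × (1670 mL / 250 mL) = 24.92 mg
sodium succinate: 2.17 g × (1670 mL / 250 mL) = 14.50 g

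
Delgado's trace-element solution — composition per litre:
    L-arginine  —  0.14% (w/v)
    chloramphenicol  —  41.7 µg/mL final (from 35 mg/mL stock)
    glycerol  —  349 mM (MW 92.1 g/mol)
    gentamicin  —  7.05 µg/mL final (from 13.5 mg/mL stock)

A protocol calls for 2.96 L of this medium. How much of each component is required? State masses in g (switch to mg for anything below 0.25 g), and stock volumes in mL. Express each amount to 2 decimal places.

L-arginine 4.14 g; chloramphenicol 3.53 mL; glycerol 95.14 g; gentamicin 1.55 mL

Scale factor relative to 1 L: 2.96.
L-arginine: 0.14% w/v = 1.4 g/L → 1.4 × 2.96 L = 4.14 g
chloramphenicol: dilute stock: 41.7 µg/mL × 2960 mL ÷ 35000 µg/mL = 3.53 mL
glycerol: 349 mmol/L × 92.1 g/mol × 2.96 L ÷ 1000 = 95.14 g
gentamicin: C1V1 = C2V2 → 7.05 µg/mL × 2960 mL ÷ 13500 µg/mL = 1.55 mL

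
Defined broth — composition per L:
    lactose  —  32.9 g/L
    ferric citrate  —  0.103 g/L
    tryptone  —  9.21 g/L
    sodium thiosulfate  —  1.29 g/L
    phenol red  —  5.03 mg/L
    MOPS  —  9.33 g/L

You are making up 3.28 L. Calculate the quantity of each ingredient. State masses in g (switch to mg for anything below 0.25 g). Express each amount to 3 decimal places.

Scale factor relative to 1 L: 3.28.
lactose: 32.9 g/L × 3.28 L = 107.912 g
ferric citrate: 0.103 g/L × 3.28 L = 0.338 g
tryptone: 9.21 g/L × 3.28 L = 30.209 g
sodium thiosulfate: 1.29 g/L × 3.28 L = 4.231 g
phenol red: 5.03 mg/L × 3.28 L = 16.498 mg
MOPS: 9.33 g/L × 3.28 L = 30.602 g

lactose 107.912 g; ferric citrate 0.338 g; tryptone 30.209 g; sodium thiosulfate 4.231 g; phenol red 16.498 mg; MOPS 30.602 g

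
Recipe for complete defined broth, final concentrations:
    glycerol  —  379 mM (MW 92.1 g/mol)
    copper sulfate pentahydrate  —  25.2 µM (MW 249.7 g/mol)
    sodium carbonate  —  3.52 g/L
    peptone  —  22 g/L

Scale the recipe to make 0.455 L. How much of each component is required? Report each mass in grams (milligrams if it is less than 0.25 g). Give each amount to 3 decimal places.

Working volume: 0.455 L.
glycerol: 379 mmol/L × 92.1 g/mol × 0.455 L ÷ 1000 = 15.882 g
copper sulfate pentahydrate: 25.2 µmol/L × 249.7 g/mol × 0.455 L ÷ 1000 = 2.863 mg
sodium carbonate: 3.52 g/L × 0.455 L = 1.602 g
peptone: 22 g/L × 0.455 L = 10.010 g

glycerol 15.882 g; copper sulfate pentahydrate 2.863 mg; sodium carbonate 1.602 g; peptone 10.010 g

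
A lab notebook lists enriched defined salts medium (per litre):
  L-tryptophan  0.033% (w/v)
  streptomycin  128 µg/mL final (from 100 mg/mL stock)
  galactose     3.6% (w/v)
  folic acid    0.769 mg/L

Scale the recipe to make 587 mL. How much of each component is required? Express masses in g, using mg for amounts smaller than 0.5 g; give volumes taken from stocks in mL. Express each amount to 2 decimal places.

L-tryptophan 193.71 mg; streptomycin 0.75 mL; galactose 21.13 g; folic acid 0.45 mg

Scale factor relative to 1 L: 0.587.
L-tryptophan: 0.033% w/v = 0.33 g/L → 0.33 × 0.587 L = 0.19371 g = 193.71 mg
streptomycin: dilute stock: 128 µg/mL × 587 mL ÷ 100000 µg/mL = 0.75 mL
galactose: 3.6% w/v = 36 g/L → 36 × 0.587 L = 21.13 g
folic acid: 0.769 mg/L × 0.587 L = 0.45 mg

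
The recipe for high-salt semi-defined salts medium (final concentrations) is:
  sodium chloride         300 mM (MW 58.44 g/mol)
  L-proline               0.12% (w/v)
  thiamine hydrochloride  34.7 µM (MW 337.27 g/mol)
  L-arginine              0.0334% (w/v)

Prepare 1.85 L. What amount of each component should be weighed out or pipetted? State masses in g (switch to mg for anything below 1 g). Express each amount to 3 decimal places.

sodium chloride 32.434 g; L-proline 2.220 g; thiamine hydrochloride 21.651 mg; L-arginine 617.900 mg

Working volume: 1.85 L.
sodium chloride: 300 mmol/L × 58.44 g/mol × 1.85 L ÷ 1000 = 32.434 g
L-proline: 0.12% w/v = 1.2 g/L → 1.2 × 1.85 L = 2.220 g
thiamine hydrochloride: 34.7 µmol/L × 337.27 g/mol × 1.85 L ÷ 1000 = 21.651 mg
L-arginine: 0.0334% w/v = 0.334 g/L → 0.334 × 1.85 L = 0.6179 g = 617.900 mg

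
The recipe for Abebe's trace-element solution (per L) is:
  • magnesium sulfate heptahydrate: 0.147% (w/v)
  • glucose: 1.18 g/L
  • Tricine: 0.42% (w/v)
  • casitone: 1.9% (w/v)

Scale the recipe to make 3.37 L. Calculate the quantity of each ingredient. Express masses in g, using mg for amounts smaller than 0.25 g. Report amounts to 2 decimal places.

magnesium sulfate heptahydrate 4.95 g; glucose 3.98 g; Tricine 14.15 g; casitone 64.03 g

Working volume: 3.37 L.
magnesium sulfate heptahydrate: 0.147% w/v = 1.47 g/L → 1.47 × 3.37 L = 4.95 g
glucose: 1.18 g/L × 3.37 L = 3.98 g
Tricine: 0.42% w/v = 4.2 g/L → 4.2 × 3.37 L = 14.15 g
casitone: 1.9 g per 100 mL × 3370 mL ÷ 100 = 64.03 g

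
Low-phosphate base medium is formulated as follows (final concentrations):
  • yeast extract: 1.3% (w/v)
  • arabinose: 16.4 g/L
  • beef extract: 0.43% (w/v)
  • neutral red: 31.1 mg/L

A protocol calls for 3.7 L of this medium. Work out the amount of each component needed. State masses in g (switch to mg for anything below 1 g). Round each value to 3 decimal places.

Scale factor relative to 1 L: 3.7.
yeast extract: 1.3 g per 100 mL × 3700 mL ÷ 100 = 48.100 g
arabinose: 16.4 g/L × 3.7 L = 60.680 g
beef extract: 0.43% w/v = 4.3 g/L → 4.3 × 3.7 L = 15.910 g
neutral red: 31.1 mg/L × 3.7 L = 115.070 mg

yeast extract 48.100 g; arabinose 60.680 g; beef extract 15.910 g; neutral red 115.070 mg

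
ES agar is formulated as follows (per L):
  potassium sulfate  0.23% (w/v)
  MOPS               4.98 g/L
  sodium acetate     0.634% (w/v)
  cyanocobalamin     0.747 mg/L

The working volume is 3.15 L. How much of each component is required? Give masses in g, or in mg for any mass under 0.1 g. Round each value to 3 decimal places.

Scale factor relative to 1 L: 3.15.
potassium sulfate: 0.23% w/v = 2.3 g/L → 2.3 × 3.15 L = 7.245 g
MOPS: 4.98 g/L × 3.15 L = 15.687 g
sodium acetate: 0.634% w/v = 6.34 g/L → 6.34 × 3.15 L = 19.971 g
cyanocobalamin: 0.747 mg/L × 3.15 L = 2.353 mg

potassium sulfate 7.245 g; MOPS 15.687 g; sodium acetate 19.971 g; cyanocobalamin 2.353 mg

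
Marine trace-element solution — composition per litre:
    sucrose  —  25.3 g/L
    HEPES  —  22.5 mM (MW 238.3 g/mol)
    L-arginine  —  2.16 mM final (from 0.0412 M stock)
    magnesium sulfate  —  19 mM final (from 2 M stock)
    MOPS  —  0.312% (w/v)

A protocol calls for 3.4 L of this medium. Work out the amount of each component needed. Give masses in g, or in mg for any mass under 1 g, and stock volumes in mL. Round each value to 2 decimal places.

sucrose 86.02 g; HEPES 18.23 g; L-arginine 178.25 mL; magnesium sulfate 32.30 mL; MOPS 10.61 g

Working volume: 3.4 L.
sucrose: 25.3 g/L × 3.4 L = 86.02 g
HEPES: 22.5 mmol/L × 238.3 g/mol × 3.4 L ÷ 1000 = 18.23 g
L-arginine: C1V1 = C2V2 → 2.16 mM × 3400 mL ÷ 41.2 mM = 178.25 mL
magnesium sulfate: V = C2·V2/C1 = 19 mM × 3400 mL ÷ 2000 mM = 32.30 mL
MOPS: 0.312% w/v = 3.12 g/L → 3.12 × 3.4 L = 10.61 g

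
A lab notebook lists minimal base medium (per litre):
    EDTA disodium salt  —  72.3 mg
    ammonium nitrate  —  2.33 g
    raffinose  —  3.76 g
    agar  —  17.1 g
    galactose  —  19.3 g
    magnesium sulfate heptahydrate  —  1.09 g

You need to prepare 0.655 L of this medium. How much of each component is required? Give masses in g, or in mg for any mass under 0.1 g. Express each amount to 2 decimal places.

EDTA disodium salt 47.36 mg; ammonium nitrate 1.53 g; raffinose 2.46 g; agar 11.20 g; galactose 12.64 g; magnesium sulfate heptahydrate 0.71 g

Ratio of target to recipe volume: 655 / 1000 = 0.655.
EDTA disodium salt: 72.3 mg × (655 mL / 1000 mL) = 47.36 mg
ammonium nitrate: 2.33 g × (655 mL / 1000 mL) = 1.53 g
raffinose: 3.76 g × (655 mL / 1000 mL) = 2.46 g
agar: 17.1 g × (655 mL / 1000 mL) = 11.20 g
galactose: 19.3 g × (655 mL / 1000 mL) = 12.64 g
magnesium sulfate heptahydrate: 1.09 g × (655 mL / 1000 mL) = 0.71 g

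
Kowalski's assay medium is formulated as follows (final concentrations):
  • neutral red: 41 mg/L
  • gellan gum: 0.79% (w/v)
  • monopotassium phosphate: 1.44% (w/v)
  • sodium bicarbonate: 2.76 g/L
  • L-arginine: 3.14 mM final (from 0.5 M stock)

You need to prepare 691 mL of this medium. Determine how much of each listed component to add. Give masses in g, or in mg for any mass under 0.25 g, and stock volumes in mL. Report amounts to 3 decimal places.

neutral red 28.331 mg; gellan gum 5.459 g; monopotassium phosphate 9.950 g; sodium bicarbonate 1.907 g; L-arginine 4.339 mL

Target volume = 691 mL = 0.691 L.
neutral red: 41 mg/L × 0.691 L = 28.331 mg
gellan gum: 0.79% w/v = 7.9 g/L → 7.9 × 0.691 L = 5.459 g
monopotassium phosphate: 1.44 g per 100 mL × 691 mL ÷ 100 = 9.950 g
sodium bicarbonate: 2.76 g/L × 0.691 L = 1.907 g
L-arginine: V = C2·V2/C1 = 3.14 mM × 691 mL ÷ 500 mM = 4.339 mL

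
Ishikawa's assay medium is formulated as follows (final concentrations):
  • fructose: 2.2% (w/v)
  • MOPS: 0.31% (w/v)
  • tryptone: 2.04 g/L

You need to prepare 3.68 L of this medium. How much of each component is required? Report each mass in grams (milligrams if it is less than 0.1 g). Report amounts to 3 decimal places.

Working volume: 3.68 L.
fructose: 2.2 g per 100 mL × 3680 mL ÷ 100 = 80.960 g
MOPS: 0.31 g per 100 mL × 3680 mL ÷ 100 = 11.408 g
tryptone: 2.04 g/L × 3.68 L = 7.507 g

fructose 80.960 g; MOPS 11.408 g; tryptone 7.507 g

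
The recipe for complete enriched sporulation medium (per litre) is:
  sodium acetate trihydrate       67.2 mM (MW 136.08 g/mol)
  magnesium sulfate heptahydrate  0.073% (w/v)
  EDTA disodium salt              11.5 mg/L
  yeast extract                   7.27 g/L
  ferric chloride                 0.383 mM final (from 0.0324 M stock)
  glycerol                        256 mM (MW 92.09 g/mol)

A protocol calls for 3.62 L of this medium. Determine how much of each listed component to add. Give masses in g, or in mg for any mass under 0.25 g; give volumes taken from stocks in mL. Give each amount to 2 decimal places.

sodium acetate trihydrate 33.10 g; magnesium sulfate heptahydrate 2.64 g; EDTA disodium salt 41.63 mg; yeast extract 26.32 g; ferric chloride 42.79 mL; glycerol 85.34 g

Scale factor relative to 1 L: 3.62.
sodium acetate trihydrate: 67.2 mmol/L × 136.08 g/mol × 3.62 L ÷ 1000 = 33.10 g
magnesium sulfate heptahydrate: 0.073 g per 100 mL × 3620 mL ÷ 100 = 2.64 g
EDTA disodium salt: 11.5 mg/L × 3.62 L = 41.63 mg
yeast extract: 7.27 g/L × 3.62 L = 26.32 g
ferric chloride: dilute stock: 0.383 mM × 3620 mL ÷ 32.4 mM = 42.79 mL
glycerol: 256 mmol/L × 92.09 g/mol × 3.62 L ÷ 1000 = 85.34 g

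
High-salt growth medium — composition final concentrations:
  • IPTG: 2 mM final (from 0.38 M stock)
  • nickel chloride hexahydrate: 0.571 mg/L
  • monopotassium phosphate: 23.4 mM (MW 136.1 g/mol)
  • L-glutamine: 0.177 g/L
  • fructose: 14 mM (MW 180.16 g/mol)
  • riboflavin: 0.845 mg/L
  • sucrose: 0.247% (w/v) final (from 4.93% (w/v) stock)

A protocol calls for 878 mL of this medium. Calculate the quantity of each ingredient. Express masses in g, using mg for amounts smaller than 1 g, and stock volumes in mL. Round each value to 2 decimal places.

IPTG 4.62 mL; nickel chloride hexahydrate 0.50 mg; monopotassium phosphate 2.80 g; L-glutamine 155.41 mg; fructose 2.21 g; riboflavin 0.74 mg; sucrose 43.99 mL

Working volume: 878 mL = 0.878 L.
IPTG: C1V1 = C2V2 → 2 mM × 878 mL ÷ 380 mM = 4.62 mL
nickel chloride hexahydrate: 0.571 mg/L × 0.878 L = 0.50 mg
monopotassium phosphate: 23.4 mmol/L × 136.1 g/mol × 0.878 L ÷ 1000 = 2.80 g
L-glutamine: 0.177 g/L × 0.878 L = 0.155406 g = 155.41 mg
fructose: 14 mmol/L × 180.16 g/mol × 0.878 L ÷ 1000 = 2.21 g
riboflavin: 0.845 mg/L × 0.878 L = 0.74 mg
sucrose: dilute stock: 0.247% ÷ 4.93% × 878 mL = 43.99 mL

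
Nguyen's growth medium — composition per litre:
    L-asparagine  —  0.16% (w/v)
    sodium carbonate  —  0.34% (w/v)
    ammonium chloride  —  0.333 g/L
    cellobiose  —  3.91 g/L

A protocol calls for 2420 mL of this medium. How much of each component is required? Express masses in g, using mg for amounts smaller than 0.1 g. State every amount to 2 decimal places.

L-asparagine 3.87 g; sodium carbonate 8.23 g; ammonium chloride 0.81 g; cellobiose 9.46 g

Working volume: 2420 mL = 2.42 L.
L-asparagine: 0.16% w/v = 1.6 g/L → 1.6 × 2.42 L = 3.87 g
sodium carbonate: 0.34% w/v = 3.4 g/L → 3.4 × 2.42 L = 8.23 g
ammonium chloride: 0.333 g/L × 2.42 L = 0.81 g
cellobiose: 3.91 g/L × 2.42 L = 9.46 g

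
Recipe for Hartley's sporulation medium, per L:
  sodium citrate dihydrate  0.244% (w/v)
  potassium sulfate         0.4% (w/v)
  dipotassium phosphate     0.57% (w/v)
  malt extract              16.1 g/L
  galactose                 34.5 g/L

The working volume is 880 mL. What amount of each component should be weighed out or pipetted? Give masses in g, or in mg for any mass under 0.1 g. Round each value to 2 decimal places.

sodium citrate dihydrate 2.15 g; potassium sulfate 3.52 g; dipotassium phosphate 5.02 g; malt extract 14.17 g; galactose 30.36 g

Target volume = 880 mL = 0.88 L.
sodium citrate dihydrate: 0.244 g per 100 mL × 880 mL ÷ 100 = 2.15 g
potassium sulfate: 0.4 g per 100 mL × 880 mL ÷ 100 = 3.52 g
dipotassium phosphate: 0.57% w/v = 5.7 g/L → 5.7 × 0.88 L = 5.02 g
malt extract: 16.1 g/L × 0.88 L = 14.17 g
galactose: 34.5 g/L × 0.88 L = 30.36 g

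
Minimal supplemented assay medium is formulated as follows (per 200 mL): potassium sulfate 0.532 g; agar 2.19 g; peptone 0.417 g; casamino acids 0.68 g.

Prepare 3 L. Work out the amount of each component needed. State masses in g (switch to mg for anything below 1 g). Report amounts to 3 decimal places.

potassium sulfate 7.980 g; agar 32.850 g; peptone 6.255 g; casamino acids 10.200 g

Ratio of target to recipe volume: 3000 / 200 = 15.
potassium sulfate: 0.532 g × (3000 mL / 200 mL) = 7.980 g
agar: 2.19 g × (3000 mL / 200 mL) = 32.850 g
peptone: 0.417 g × (3000 mL / 200 mL) = 6.255 g
casamino acids: 0.68 g × (3000 mL / 200 mL) = 10.200 g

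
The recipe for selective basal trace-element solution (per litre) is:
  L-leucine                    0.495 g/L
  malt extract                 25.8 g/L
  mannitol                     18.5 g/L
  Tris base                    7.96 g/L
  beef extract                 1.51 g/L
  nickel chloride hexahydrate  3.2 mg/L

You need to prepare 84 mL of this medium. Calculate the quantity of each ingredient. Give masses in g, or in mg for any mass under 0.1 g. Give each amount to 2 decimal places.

L-leucine 41.58 mg; malt extract 2.17 g; mannitol 1.55 g; Tris base 0.67 g; beef extract 0.13 g; nickel chloride hexahydrate 0.27 mg

Scale factor relative to 1 L: 0.084.
L-leucine: 0.495 g/L × 0.084 L = 0.04158 g = 41.58 mg
malt extract: 25.8 g/L × 0.084 L = 2.17 g
mannitol: 18.5 g/L × 0.084 L = 1.55 g
Tris base: 7.96 g/L × 0.084 L = 0.67 g
beef extract: 1.51 g/L × 0.084 L = 0.13 g
nickel chloride hexahydrate: 3.2 mg/L × 0.084 L = 0.27 mg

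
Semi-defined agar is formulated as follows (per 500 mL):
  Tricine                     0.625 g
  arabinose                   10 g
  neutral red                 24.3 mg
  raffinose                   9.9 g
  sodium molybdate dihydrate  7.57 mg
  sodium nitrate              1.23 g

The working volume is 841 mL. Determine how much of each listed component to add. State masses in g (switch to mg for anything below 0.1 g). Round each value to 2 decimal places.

Ratio of target to recipe volume: 841 / 500 = 1.682.
Tricine: 0.625 g × (841 mL / 500 mL) = 1.05 g
arabinose: 10 g × (841 mL / 500 mL) = 16.82 g
neutral red: 24.3 mg × (841 mL / 500 mL) = 40.87 mg
raffinose: 9.9 g × (841 mL / 500 mL) = 16.65 g
sodium molybdate dihydrate: 7.57 mg × (841 mL / 500 mL) = 12.73 mg
sodium nitrate: 1.23 g × (841 mL / 500 mL) = 2.07 g

Tricine 1.05 g; arabinose 16.82 g; neutral red 40.87 mg; raffinose 16.65 g; sodium molybdate dihydrate 12.73 mg; sodium nitrate 2.07 g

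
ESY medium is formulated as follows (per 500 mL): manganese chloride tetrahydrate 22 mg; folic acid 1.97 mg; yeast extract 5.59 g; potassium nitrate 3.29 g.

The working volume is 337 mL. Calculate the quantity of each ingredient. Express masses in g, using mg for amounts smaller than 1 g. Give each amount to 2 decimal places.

Ratio of target to recipe volume: 337 / 500 = 0.674.
manganese chloride tetrahydrate: 22 mg × (337 mL / 500 mL) = 14.83 mg
folic acid: 1.97 mg × (337 mL / 500 mL) = 1.33 mg
yeast extract: 5.59 g × (337 mL / 500 mL) = 3.77 g
potassium nitrate: 3.29 g × (337 mL / 500 mL) = 2.22 g

manganese chloride tetrahydrate 14.83 mg; folic acid 1.33 mg; yeast extract 3.77 g; potassium nitrate 2.22 g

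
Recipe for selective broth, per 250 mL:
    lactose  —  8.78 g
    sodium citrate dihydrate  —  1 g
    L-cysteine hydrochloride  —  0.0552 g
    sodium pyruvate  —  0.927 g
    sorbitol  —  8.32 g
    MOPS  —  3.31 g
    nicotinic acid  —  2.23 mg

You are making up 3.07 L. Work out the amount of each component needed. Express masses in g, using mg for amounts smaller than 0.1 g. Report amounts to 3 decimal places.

lactose 107.818 g; sodium citrate dihydrate 12.280 g; L-cysteine hydrochloride 0.678 g; sodium pyruvate 11.384 g; sorbitol 102.170 g; MOPS 40.647 g; nicotinic acid 27.384 mg

Ratio of target to recipe volume: 3070 / 250 = 12.28.
lactose: 8.78 g × (3070 mL / 250 mL) = 107.818 g
sodium citrate dihydrate: 1 g × (3070 mL / 250 mL) = 12.280 g
L-cysteine hydrochloride: 0.0552 g × (3070 mL / 250 mL) = 0.678 g
sodium pyruvate: 0.927 g × (3070 mL / 250 mL) = 11.384 g
sorbitol: 8.32 g × (3070 mL / 250 mL) = 102.170 g
MOPS: 3.31 g × (3070 mL / 250 mL) = 40.647 g
nicotinic acid: 2.23 mg × (3070 mL / 250 mL) = 27.384 mg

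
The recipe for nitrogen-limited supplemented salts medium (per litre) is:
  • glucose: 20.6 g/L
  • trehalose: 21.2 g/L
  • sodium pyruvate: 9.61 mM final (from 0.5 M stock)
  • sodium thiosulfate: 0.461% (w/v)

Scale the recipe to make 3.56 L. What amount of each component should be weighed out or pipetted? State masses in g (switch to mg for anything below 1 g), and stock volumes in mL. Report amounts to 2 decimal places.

Scale factor relative to 1 L: 3.56.
glucose: 20.6 g/L × 3.56 L = 73.34 g
trehalose: 21.2 g/L × 3.56 L = 75.47 g
sodium pyruvate: dilute stock: 9.61 mM × 3560 mL ÷ 500 mM = 68.42 mL
sodium thiosulfate: 0.461 g per 100 mL × 3560 mL ÷ 100 = 16.41 g

glucose 73.34 g; trehalose 75.47 g; sodium pyruvate 68.42 mL; sodium thiosulfate 16.41 g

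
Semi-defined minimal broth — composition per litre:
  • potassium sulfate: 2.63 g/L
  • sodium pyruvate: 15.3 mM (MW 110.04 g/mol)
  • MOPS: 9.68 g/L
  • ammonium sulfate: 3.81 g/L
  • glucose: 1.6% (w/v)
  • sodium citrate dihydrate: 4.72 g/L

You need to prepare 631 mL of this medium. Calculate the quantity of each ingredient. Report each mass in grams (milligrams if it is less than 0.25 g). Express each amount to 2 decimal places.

Target volume = 631 mL = 0.631 L.
potassium sulfate: 2.63 g/L × 0.631 L = 1.66 g
sodium pyruvate: 15.3 mmol/L × 110.04 g/mol × 0.631 L ÷ 1000 = 1.06 g
MOPS: 9.68 g/L × 0.631 L = 6.11 g
ammonium sulfate: 3.81 g/L × 0.631 L = 2.40 g
glucose: 1.6% w/v = 16 g/L → 16 × 0.631 L = 10.10 g
sodium citrate dihydrate: 4.72 g/L × 0.631 L = 2.98 g

potassium sulfate 1.66 g; sodium pyruvate 1.06 g; MOPS 6.11 g; ammonium sulfate 2.40 g; glucose 10.10 g; sodium citrate dihydrate 2.98 g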